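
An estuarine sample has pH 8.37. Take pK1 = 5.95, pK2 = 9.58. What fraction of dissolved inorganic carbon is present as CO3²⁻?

α₂ = 0.0579

α₂ = 1 / (1 + [H⁺]/K2 + [H⁺]²/(K1K2)) = 1 / (1 + 10^+1.21 + 10^-1.21)
   = 1 / (1 + 16.218 + 0.061660) = 1/17.280 = 0.05787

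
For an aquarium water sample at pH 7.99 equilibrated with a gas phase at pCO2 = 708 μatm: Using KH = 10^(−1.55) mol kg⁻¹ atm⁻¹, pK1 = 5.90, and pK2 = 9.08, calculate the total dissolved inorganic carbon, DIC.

[CO2*] = KH · pCO2 = 10^(−1.55) × 708×10^-6 = 1.995×10^-5 mol/kg
α₀ = 1/(1 + K1/[H⁺] + K1K2/[H⁺]²) = 1/(1 + 10^+2.09 + 10^+1.00) = 0.007461
DIC = [CO2*]/α₀ = 1.995×10^-5 / 0.007461 = 2.67 mmol/kg

DIC = 2.67 mmol/kg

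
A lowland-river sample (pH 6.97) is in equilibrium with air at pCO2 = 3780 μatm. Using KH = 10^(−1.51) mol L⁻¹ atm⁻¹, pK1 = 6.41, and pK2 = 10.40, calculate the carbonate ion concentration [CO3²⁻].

[CO2*] = KH · pCO2 = 10^(−1.51) × 3780×10^-6 = 1.168×10^-4 mol/L
α₀ = 1/(1 + K1/[H⁺] + K1K2/[H⁺]²) = 1/(1 + 10^+0.56 + 10^-2.87) = 0.2159
DIC = [CO2*]/α₀ = 1.168×10^-4 / 0.2159 = 0.5411 mmol/L
[CO3²⁻] = α₂·DIC; α₂ = 0.0002912, so [CO3²⁻] = 0.0002912 × 0.5411 = 0.000158 mmol/L = 0.158 μmol/L

[CO3²⁻] = 0.158 μmol/L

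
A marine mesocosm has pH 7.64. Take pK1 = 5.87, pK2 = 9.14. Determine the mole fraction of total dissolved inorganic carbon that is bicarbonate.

α₁ = 0.954

α₁ = 1 / (1 + [H⁺]/K1 + K2/[H⁺]) = 1 / (1 + 10^-1.77 + 10^-1.50)
   = 1 / (1 + 0.016982 + 0.031623) = 1/1.0486 = 0.9536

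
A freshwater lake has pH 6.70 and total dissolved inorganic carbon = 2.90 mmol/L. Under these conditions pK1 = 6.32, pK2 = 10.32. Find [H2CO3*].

[CO2*] = 0.853 mmol/L

α₀ = 1 / (1 + K1/[H⁺] + K1K2/[H⁺]²) = 1 / (1 + 10^+0.38 + 10^-3.24)
   = 1 / (1 + 2.3988 + 0.00057544) = 1/3.3994 = 0.2942
[CO2*] = α₀ × DIC = 0.2942 × 2.90 = 0.853 mmol/L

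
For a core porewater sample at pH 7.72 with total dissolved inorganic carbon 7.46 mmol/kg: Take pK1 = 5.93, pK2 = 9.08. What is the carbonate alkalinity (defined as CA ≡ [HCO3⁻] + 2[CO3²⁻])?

CA = [HCO3⁻] + 2[CO3²⁻] = (α₁ + 2α₂)·DIC
At pH 7.72: [H⁺]/K1 = 10^-1.79 = 0.016218, K2/[H⁺] = 10^-1.36 = 0.043652
α₁ = 1/(1 + 0.016218 + 0.043652) = 1/1.0599 = 0.9435; α₂ = α₁·K2/[H⁺] = 0.04119
α₁ + 2α₂ = 1.0259
CA = 1.0259 × 7.46 = 7.65 mmol/kg

CA = 7.65 mmol/kg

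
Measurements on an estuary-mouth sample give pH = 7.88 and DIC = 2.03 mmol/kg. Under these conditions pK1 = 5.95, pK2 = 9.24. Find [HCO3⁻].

α₁ = 1 / (1 + [H⁺]/K1 + K2/[H⁺]) = 1 / (1 + 10^-1.93 + 10^-1.36)
   = 1 / (1 + 0.011749 + 0.043652) = 1/1.0554 = 0.9475
[HCO3⁻] = α₁ × DIC = 0.9475 × 2.03 = 1.92 mmol/kg

[HCO3⁻] = 1.92 mmol/kg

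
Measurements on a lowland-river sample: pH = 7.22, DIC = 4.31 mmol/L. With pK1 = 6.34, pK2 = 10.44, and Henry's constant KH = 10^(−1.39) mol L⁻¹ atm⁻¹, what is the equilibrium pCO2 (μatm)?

α₀ = 1 / (1 + K1/[H⁺] + K1K2/[H⁺]²) = 1 / (1 + 10^+0.88 + 10^-2.34)
   = 1 / (1 + 7.5858 + 0.0045709) = 1/8.5903 = 0.1164
[CO2*] = α₀ × DIC = 0.1164 × 4.31 = 0.5017 mmol/L
pCO2 = [CO2*]/KH = 5.017×10^-4 / 4.074×10^-2 = 1.23×10^4 μatm

pCO2 = 1.23×10^4 μatm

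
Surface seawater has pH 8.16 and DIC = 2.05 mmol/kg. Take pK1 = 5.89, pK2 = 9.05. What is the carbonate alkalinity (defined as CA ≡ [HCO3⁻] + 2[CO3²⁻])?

CA = 2.27 mmol/kg

CA = [HCO3⁻] + 2[CO3²⁻] = (α₁ + 2α₂)·DIC
At pH 8.16: [H⁺]/K1 = 10^-2.27 = 0.0053703, K2/[H⁺] = 10^-0.89 = 0.12882
α₁ = 1/(1 + 0.0053703 + 0.12882) = 1/1.1342 = 0.8817; α₂ = α₁·K2/[H⁺] = 0.1136
α₁ + 2α₂ = 1.1088
CA = 1.1088 × 2.05 = 2.27 mmol/kg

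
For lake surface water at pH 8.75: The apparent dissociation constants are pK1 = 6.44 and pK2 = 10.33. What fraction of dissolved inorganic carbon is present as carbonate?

α₂ = 1 / (1 + [H⁺]/K2 + [H⁺]²/(K1K2)) = 1 / (1 + 10^+1.58 + 10^-0.73)
   = 1 / (1 + 38.019 + 0.18621) = 1/39.205 = 0.02551

α₂ = 0.0255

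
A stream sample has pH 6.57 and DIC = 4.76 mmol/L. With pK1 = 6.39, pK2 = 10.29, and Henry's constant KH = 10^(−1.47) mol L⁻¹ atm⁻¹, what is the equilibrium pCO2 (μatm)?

α₀ = 1 / (1 + K1/[H⁺] + K1K2/[H⁺]²) = 1 / (1 + 10^+0.18 + 10^-3.54)
   = 1 / (1 + 1.5136 + 0.00028840) = 1/2.5138 = 0.3978
[CO2*] = α₀ × DIC = 0.3978 × 4.76 = 1.894 mmol/L
pCO2 = [CO2*]/KH = 1.894×10^-3 / 3.388×10^-2 = 5.59×10^4 μatm

pCO2 = 5.59×10^4 μatm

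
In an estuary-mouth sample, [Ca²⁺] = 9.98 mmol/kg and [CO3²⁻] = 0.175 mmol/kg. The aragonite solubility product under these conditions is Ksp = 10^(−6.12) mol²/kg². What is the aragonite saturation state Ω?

Ksp = 10^(−6.12) = 7.586×10^-7
Ω = [Ca²⁺][CO3²⁻]/Ksp = (9.98×10^-3)(0.175×10^-3) / 7.586×10^-7 = 2.30

Ω = 2.30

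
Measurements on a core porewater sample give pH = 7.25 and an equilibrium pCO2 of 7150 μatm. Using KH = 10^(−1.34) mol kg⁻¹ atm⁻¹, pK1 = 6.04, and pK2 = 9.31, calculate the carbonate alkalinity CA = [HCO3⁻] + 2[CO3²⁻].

CA = 5.39 mmol/kg

[CO2*] = KH · pCO2 = 10^(−1.34) × 7150×10^-6 = 3.268×10^-4 mol/kg
α₀ = 1/(1 + K1/[H⁺] + K1K2/[H⁺]²) = 1/(1 + 10^+1.21 + 10^-0.85) = 0.05761
DIC = [CO2*]/α₀ = 3.268×10^-4 / 0.05761 = 5.673 mmol/kg
CA = (α₁ + 2α₂)·DIC = (0.9343 + 2×0.008137) × 5.673 = 5.39 mmol/kg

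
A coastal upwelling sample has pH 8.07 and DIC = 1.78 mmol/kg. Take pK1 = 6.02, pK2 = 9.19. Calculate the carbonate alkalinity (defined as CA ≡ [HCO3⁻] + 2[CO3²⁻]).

CA = [HCO3⁻] + 2[CO3²⁻] = (α₁ + 2α₂)·DIC
At pH 8.07: [H⁺]/K1 = 10^-2.05 = 0.0089125, K2/[H⁺] = 10^-1.12 = 0.075858
α₁ = 1/(1 + 0.0089125 + 0.075858) = 1/1.0848 = 0.9219; α₂ = α₁·K2/[H⁺] = 0.06993
α₁ + 2α₂ = 1.0617
CA = 1.0617 × 1.78 = 1.89 mmol/kg

CA = 1.89 mmol/kg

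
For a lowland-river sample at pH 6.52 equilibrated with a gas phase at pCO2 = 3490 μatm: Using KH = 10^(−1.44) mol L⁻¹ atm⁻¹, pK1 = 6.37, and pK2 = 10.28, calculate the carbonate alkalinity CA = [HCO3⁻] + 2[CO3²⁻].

CA = 0.179 mmol/L

[CO2*] = KH · pCO2 = 10^(−1.44) × 3490×10^-6 = 1.267×10^-4 mol/L
α₀ = 1/(1 + K1/[H⁺] + K1K2/[H⁺]²) = 1/(1 + 10^+0.15 + 10^-3.61) = 0.4145
DIC = [CO2*]/α₀ = 1.267×10^-4 / 0.4145 = 0.3057 mmol/L
CA = (α₁ + 2α₂)·DIC = (0.5854 + 2×0.0001017) × 0.3057 = 0.179 mmol/L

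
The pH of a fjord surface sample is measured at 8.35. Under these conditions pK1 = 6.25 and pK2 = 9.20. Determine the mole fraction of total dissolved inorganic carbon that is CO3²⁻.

α₂ = 1 / (1 + [H⁺]/K2 + [H⁺]²/(K1K2)) = 1 / (1 + 10^+0.85 + 10^-1.25)
   = 1 / (1 + 7.0795 + 0.056234) = 1/8.1357 = 0.1229

α₂ = 0.123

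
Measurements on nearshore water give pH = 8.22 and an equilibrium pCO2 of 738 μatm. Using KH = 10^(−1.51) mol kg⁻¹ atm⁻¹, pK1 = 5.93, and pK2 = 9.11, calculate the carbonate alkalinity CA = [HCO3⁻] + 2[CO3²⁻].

CA = 5.59 mmol/kg

[CO2*] = KH · pCO2 = 10^(−1.51) × 738×10^-6 = 2.281×10^-5 mol/kg
α₀ = 1/(1 + K1/[H⁺] + K1K2/[H⁺]²) = 1/(1 + 10^+2.29 + 10^+1.40) = 0.004523
DIC = [CO2*]/α₀ = 2.281×10^-5 / 0.004523 = 5.043 mmol/kg
CA = (α₁ + 2α₂)·DIC = (0.8819 + 2×0.1136) × 5.043 = 5.59 mmol/kg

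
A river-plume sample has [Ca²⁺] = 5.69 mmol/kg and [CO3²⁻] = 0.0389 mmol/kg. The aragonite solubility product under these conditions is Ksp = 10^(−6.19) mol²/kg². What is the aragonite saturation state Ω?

Ω = 0.343

Ksp = 10^(−6.19) = 6.457×10^-7
Ω = [Ca²⁺][CO3²⁻]/Ksp = (5.69×10^-3)(0.0389×10^-3) / 6.457×10^-7 = 0.343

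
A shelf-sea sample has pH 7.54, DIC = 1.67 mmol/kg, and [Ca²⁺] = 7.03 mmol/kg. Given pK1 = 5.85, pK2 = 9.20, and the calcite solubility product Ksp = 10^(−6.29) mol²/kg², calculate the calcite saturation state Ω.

Ω = 0.480

α₂ = 1 / (1 + [H⁺]/K2 + [H⁺]²/(K1K2)) = 1 / (1 + 10^+1.66 + 10^-0.03)
   = 1 / (1 + 45.709 + 0.93325) = 1/47.642 = 0.02099
[CO3²⁻] = α₂ × DIC = 0.02099 × 1.67 = 0.03505 mmol/kg
Ksp = 10^(−6.29) = 5.129×10^-7
Ω = [Ca²⁺][CO3²⁻]/Ksp = (7.03×10^-3)(3.505×10^-5) / 5.129×10^-7 = 0.480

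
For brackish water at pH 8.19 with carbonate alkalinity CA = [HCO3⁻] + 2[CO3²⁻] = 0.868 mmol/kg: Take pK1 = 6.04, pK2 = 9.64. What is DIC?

CA = [HCO3⁻] + 2[CO3²⁻] = (α₁ + 2α₂)·DIC
At pH 8.19: [H⁺]/K1 = 10^-2.15 = 0.0070795, K2/[H⁺] = 10^-1.45 = 0.035481
α₁ = 1/(1 + 0.0070795 + 0.035481) = 1/1.0426 = 0.9592; α₂ = α₁·K2/[H⁺] = 0.03403
α₁ + 2α₂ = 1.0272
DIC = CA / (α₁ + 2α₂) = 0.868 / 1.0272 = 0.845 mmol/kg

DIC = 0.845 mmol/kg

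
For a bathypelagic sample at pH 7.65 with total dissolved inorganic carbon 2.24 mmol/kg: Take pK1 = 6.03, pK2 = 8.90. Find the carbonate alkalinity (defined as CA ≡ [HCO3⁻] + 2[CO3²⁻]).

CA = [HCO3⁻] + 2[CO3²⁻] = (α₁ + 2α₂)·DIC
At pH 7.65: [H⁺]/K1 = 10^-1.62 = 0.023988, K2/[H⁺] = 10^-1.25 = 0.056234
α₁ = 1/(1 + 0.023988 + 0.056234) = 1/1.0802 = 0.9257; α₂ = α₁·K2/[H⁺] = 0.05206
α₁ + 2α₂ = 1.0299
CA = 1.0299 × 2.24 = 2.31 mmol/kg

CA = 2.31 mmol/kg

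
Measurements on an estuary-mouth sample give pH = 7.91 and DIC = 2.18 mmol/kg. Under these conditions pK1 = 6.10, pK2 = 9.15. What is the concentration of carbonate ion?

α₂ = 1 / (1 + [H⁺]/K2 + [H⁺]²/(K1K2)) = 1 / (1 + 10^+1.24 + 10^-0.57)
   = 1 / (1 + 17.378 + 0.26915) = 1/18.647 = 0.05363
[CO3²⁻] = α₂ × DIC = 0.05363 × 2.18 = 0.117 mmol/kg

[CO3²⁻] = 0.117 mmol/kg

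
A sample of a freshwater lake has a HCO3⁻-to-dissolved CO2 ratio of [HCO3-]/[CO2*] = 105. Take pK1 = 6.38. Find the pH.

From K1 = [H⁺][HCO3-]/[CO2*]:  pH = pK1 + log₁₀([HCO3-]/[CO2*])
log₁₀(105) = +2.021
pH = 6.38 + (+2.021) = 8.40

pH = 8.40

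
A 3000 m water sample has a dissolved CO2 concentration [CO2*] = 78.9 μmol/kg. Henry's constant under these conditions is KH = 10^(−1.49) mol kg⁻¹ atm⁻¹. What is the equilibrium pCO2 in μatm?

pCO2 = 2440 μatm

KH = 10^(−1.49) = 3.236×10^-2 mol kg⁻¹ atm⁻¹
pCO2 = [CO2*]/KH = 78.9×10^-6 / 3.236×10^-2 = 2.44×10^-3 atm = 2440 μatm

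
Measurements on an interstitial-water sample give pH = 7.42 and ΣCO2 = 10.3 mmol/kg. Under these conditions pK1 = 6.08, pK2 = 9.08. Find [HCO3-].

α₁ = 1 / (1 + [H⁺]/K1 + K2/[H⁺]) = 1 / (1 + 10^-1.34 + 10^-1.66)
   = 1 / (1 + 0.045709 + 0.021878) = 1/1.0676 = 0.9367
[HCO3⁻] = α₁ × DIC = 0.9367 × 10.3 = 9.65 mmol/kg

[HCO3⁻] = 9.65 mmol/kg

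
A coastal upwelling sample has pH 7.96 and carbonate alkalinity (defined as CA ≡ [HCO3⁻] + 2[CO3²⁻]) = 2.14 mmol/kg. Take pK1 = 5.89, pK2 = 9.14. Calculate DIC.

DIC = 2.03 mmol/kg

CA = [HCO3⁻] + 2[CO3²⁻] = (α₁ + 2α₂)·DIC
At pH 7.96: [H⁺]/K1 = 10^-2.07 = 0.0085114, K2/[H⁺] = 10^-1.18 = 0.066069
α₁ = 1/(1 + 0.0085114 + 0.066069) = 1/1.0746 = 0.9306; α₂ = α₁·K2/[H⁺] = 0.06148
α₁ + 2α₂ = 1.0536
DIC = CA / (α₁ + 2α₂) = 2.14 / 1.0536 = 2.03 mmol/kg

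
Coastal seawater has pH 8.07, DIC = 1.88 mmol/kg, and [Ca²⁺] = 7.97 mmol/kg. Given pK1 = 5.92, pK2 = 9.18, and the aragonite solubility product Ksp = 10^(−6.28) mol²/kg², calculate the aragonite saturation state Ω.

α₂ = 1 / (1 + [H⁺]/K2 + [H⁺]²/(K1K2)) = 1 / (1 + 10^+1.11 + 10^-1.04)
   = 1 / (1 + 12.882 + 0.091201) = 1/13.974 = 0.07156
[CO3²⁻] = α₂ × DIC = 0.07156 × 1.88 = 0.1345 mmol/kg
Ksp = 10^(−6.28) = 5.248×10^-7
Ω = [Ca²⁺][CO3²⁻]/Ksp = (7.97×10^-3)(1.345×10^-4) / 5.248×10^-7 = 2.04

Ω = 2.04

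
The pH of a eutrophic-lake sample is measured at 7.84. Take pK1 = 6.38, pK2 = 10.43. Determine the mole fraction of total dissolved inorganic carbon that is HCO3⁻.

α₁ = 1 / (1 + [H⁺]/K1 + K2/[H⁺]) = 1 / (1 + 10^-1.46 + 10^-2.59)
   = 1 / (1 + 0.034674 + 0.0025704) = 1/1.0372 = 0.9641

α₁ = 0.964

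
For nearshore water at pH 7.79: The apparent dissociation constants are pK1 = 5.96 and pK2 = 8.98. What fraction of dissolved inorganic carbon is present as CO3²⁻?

α₂ = 1 / (1 + [H⁺]/K2 + [H⁺]²/(K1K2)) = 1 / (1 + 10^+1.19 + 10^-0.64)
   = 1 / (1 + 15.488 + 0.22909) = 1/16.717 = 0.05982

α₂ = 0.0598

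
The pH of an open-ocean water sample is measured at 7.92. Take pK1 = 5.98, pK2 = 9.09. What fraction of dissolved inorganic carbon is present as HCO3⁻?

α₁ = 1 / (1 + [H⁺]/K1 + K2/[H⁺]) = 1 / (1 + 10^-1.94 + 10^-1.17)
   = 1 / (1 + 0.011482 + 0.067608) = 1/1.0791 = 0.9267

α₁ = 0.927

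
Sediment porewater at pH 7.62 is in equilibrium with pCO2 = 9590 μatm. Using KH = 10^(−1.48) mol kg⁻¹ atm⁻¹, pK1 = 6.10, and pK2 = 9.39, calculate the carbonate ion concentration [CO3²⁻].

[CO3²⁻] = 0.179 mmol/kg

[CO2*] = KH · pCO2 = 10^(−1.48) × 9590×10^-6 = 3.176×10^-4 mol/kg
α₀ = 1/(1 + K1/[H⁺] + K1K2/[H⁺]²) = 1/(1 + 10^+1.52 + 10^-0.25) = 0.02884
DIC = [CO2*]/α₀ = 3.176×10^-4 / 0.02884 = 11.01 mmol/kg
[CO3²⁻] = α₂·DIC; α₂ = 0.01622, so [CO3²⁻] = 0.01622 × 11.01 = 0.179 mmol/kg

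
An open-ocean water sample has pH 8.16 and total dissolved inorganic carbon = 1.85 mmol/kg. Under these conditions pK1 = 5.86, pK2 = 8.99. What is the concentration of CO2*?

α₀ = 1 / (1 + K1/[H⁺] + K1K2/[H⁺]²) = 1 / (1 + 10^+2.30 + 10^+1.47)
   = 1 / (1 + 199.53 + 29.512) = 1/230.04 = 0.004347
[CO2*] = α₀ × DIC = 0.004347 × 1.85 = 0.00804 mmol/kg = 8.04 μmol/kg

[CO2*] = 8.04 μmol/kg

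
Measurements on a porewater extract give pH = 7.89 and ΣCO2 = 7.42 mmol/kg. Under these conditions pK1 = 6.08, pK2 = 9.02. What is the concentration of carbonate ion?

α₂ = 1 / (1 + [H⁺]/K2 + [H⁺]²/(K1K2)) = 1 / (1 + 10^+1.13 + 10^-0.68)
   = 1 / (1 + 13.490 + 0.20893) = 1/14.699 = 0.06803
[CO3²⁻] = α₂ × DIC = 0.06803 × 7.42 = 0.505 mmol/kg

[CO3²⁻] = 0.505 mmol/kg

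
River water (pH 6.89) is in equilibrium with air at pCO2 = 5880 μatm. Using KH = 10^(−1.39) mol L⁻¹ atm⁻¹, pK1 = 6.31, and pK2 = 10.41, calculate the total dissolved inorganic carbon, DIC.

DIC = 1.15 mmol/L

[CO2*] = KH · pCO2 = 10^(−1.39) × 5880×10^-6 = 2.395×10^-4 mol/L
α₀ = 1/(1 + K1/[H⁺] + K1K2/[H⁺]²) = 1/(1 + 10^+0.58 + 10^-2.94) = 0.2082
DIC = [CO2*]/α₀ = 2.395×10^-4 / 0.2082 = 1.15 mmol/L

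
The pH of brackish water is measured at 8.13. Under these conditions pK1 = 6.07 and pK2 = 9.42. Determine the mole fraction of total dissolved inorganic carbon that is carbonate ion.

α₂ = 1 / (1 + [H⁺]/K2 + [H⁺]²/(K1K2)) = 1 / (1 + 10^+1.29 + 10^-0.77)
   = 1 / (1 + 19.498 + 0.16982) = 1/20.668 = 0.04838

α₂ = 0.0484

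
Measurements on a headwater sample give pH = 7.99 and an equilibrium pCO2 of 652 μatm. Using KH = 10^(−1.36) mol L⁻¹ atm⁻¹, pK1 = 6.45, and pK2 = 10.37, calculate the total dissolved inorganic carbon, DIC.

DIC = 1.02 mmol/L

[CO2*] = KH · pCO2 = 10^(−1.36) × 652×10^-6 = 2.846×10^-5 mol/L
α₀ = 1/(1 + K1/[H⁺] + K1K2/[H⁺]²) = 1/(1 + 10^+1.54 + 10^-0.84) = 0.02792
DIC = [CO2*]/α₀ = 2.846×10^-5 / 0.02792 = 1.02 mmol/L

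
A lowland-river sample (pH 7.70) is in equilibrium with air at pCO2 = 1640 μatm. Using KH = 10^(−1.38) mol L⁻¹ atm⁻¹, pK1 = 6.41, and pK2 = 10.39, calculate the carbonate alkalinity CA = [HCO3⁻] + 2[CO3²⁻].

CA = 1.34 mmol/L

[CO2*] = KH · pCO2 = 10^(−1.38) × 1640×10^-6 = 6.837×10^-5 mol/L
α₀ = 1/(1 + K1/[H⁺] + K1K2/[H⁺]²) = 1/(1 + 10^+1.29 + 10^-1.40) = 0.04869
DIC = [CO2*]/α₀ = 6.837×10^-5 / 0.04869 = 1.404 mmol/L
CA = (α₁ + 2α₂)·DIC = (0.9494 + 2×0.001938) × 1.404 = 1.34 mmol/L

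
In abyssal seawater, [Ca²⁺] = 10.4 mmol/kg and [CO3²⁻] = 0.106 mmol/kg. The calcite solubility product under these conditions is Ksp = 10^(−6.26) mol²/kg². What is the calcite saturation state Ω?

Ω = 2.01

Ksp = 10^(−6.26) = 5.495×10^-7
Ω = [Ca²⁺][CO3²⁻]/Ksp = (10.4×10^-3)(0.106×10^-3) / 5.495×10^-7 = 2.01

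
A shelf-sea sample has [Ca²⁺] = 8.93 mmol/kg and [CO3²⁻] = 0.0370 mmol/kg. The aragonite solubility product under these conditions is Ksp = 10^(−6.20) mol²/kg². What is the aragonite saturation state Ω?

Ksp = 10^(−6.20) = 6.310×10^-7
Ω = [Ca²⁺][CO3²⁻]/Ksp = (8.93×10^-3)(0.0370×10^-3) / 6.310×10^-7 = 0.524

Ω = 0.524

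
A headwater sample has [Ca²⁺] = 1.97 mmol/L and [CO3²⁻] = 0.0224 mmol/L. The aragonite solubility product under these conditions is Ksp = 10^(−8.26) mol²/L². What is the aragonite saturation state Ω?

Ω = 8.03

Ksp = 10^(−8.26) = 5.495×10^-9
Ω = [Ca²⁺][CO3²⁻]/Ksp = (1.97×10^-3)(0.0224×10^-3) / 5.495×10^-9 = 8.03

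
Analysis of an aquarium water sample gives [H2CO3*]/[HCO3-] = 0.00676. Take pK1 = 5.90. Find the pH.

pH = 8.07

From K1 = [H⁺][HCO3-]/[H2CO3*]:  pH = pK1 − log₁₀([H2CO3*]/[HCO3-])
log₁₀(0.00676) = -2.170
pH = 5.90 − (-2.170) = 8.07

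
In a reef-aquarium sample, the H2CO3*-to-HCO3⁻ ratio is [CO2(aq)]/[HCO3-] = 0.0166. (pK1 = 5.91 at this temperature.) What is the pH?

From K1 = [H⁺][HCO3-]/[CO2(aq)]:  pH = pK1 − log₁₀([CO2(aq)]/[HCO3-])
log₁₀(0.0166) = -1.780
pH = 5.91 − (-1.780) = 7.69

pH = 7.69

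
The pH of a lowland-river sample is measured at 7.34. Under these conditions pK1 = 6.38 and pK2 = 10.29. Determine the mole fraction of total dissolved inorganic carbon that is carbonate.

α₂ = 0.00101

α₂ = 1 / (1 + [H⁺]/K2 + [H⁺]²/(K1K2)) = 1 / (1 + 10^+2.95 + 10^+1.99)
   = 1 / (1 + 891.25 + 97.724) = 1/989.97 = 0.001010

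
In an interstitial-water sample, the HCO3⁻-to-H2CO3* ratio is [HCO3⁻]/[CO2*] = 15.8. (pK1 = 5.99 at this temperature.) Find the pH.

pH = 7.19

From K1 = [H⁺][HCO3⁻]/[CO2*]:  pH = pK1 + log₁₀([HCO3⁻]/[CO2*])
log₁₀(15.8) = +1.199
pH = 5.99 + (+1.199) = 7.19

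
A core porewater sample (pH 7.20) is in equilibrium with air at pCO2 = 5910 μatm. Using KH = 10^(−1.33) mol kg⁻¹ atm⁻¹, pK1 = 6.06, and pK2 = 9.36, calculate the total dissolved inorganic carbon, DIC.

DIC = 4.12 mmol/kg

[CO2*] = KH · pCO2 = 10^(−1.33) × 5910×10^-6 = 2.764×10^-4 mol/kg
α₀ = 1/(1 + K1/[H⁺] + K1K2/[H⁺]²) = 1/(1 + 10^+1.14 + 10^-1.02) = 0.06712
DIC = [CO2*]/α₀ = 2.764×10^-4 / 0.06712 = 4.12 mmol/kg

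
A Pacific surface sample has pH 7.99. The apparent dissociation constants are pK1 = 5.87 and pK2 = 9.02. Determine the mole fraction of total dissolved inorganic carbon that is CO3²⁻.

α₂ = 0.0848

α₂ = 1 / (1 + [H⁺]/K2 + [H⁺]²/(K1K2)) = 1 / (1 + 10^+1.03 + 10^-1.09)
   = 1 / (1 + 10.715 + 0.081283) = 1/11.796 = 0.08477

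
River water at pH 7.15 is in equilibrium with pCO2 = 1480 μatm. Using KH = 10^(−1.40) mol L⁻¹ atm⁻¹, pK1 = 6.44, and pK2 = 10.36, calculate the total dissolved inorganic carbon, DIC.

[CO2*] = KH · pCO2 = 10^(−1.40) × 1480×10^-6 = 5.892×10^-5 mol/L
α₀ = 1/(1 + K1/[H⁺] + K1K2/[H⁺]²) = 1/(1 + 10^+0.71 + 10^-2.50) = 0.1631
DIC = [CO2*]/α₀ = 5.892×10^-5 / 0.1631 = 0.361 mmol/L

DIC = 0.361 mmol/L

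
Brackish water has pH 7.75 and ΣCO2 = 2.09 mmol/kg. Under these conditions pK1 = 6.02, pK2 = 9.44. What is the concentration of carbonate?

[CO3²⁻] = 0.0411 mmol/kg

α₂ = 1 / (1 + [H⁺]/K2 + [H⁺]²/(K1K2)) = 1 / (1 + 10^+1.69 + 10^-0.04)
   = 1 / (1 + 48.978 + 0.91201) = 1/50.890 = 0.01965
[CO3²⁻] = α₂ × DIC = 0.01965 × 2.09 = 0.0411 mmol/kg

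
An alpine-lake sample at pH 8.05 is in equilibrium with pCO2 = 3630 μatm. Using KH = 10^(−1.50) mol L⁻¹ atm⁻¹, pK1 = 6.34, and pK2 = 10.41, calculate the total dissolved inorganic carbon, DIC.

[CO2*] = KH · pCO2 = 10^(−1.50) × 3630×10^-6 = 1.148×10^-4 mol/L
α₀ = 1/(1 + K1/[H⁺] + K1K2/[H⁺]²) = 1/(1 + 10^+1.71 + 10^-0.65) = 0.01904
DIC = [CO2*]/α₀ = 1.148×10^-4 / 0.01904 = 6.03 mmol/L

DIC = 6.03 mmol/L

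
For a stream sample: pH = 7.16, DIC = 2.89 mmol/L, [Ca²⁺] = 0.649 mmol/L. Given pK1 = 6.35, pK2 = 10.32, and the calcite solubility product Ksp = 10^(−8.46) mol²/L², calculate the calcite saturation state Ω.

α₂ = 1 / (1 + [H⁺]/K2 + [H⁺]²/(K1K2)) = 1 / (1 + 10^+3.16 + 10^+2.35)
   = 1 / (1 + 1445.4 + 223.87) = 1/1670.3 = 0.0005987
[CO3²⁻] = α₂ × DIC = 0.0005987 × 2.89 = 0.001730 mmol/L = 1.730 μmol/L
Ksp = 10^(−8.46) = 3.467×10^-9
Ω = [Ca²⁺][CO3²⁻]/Ksp = (0.649×10^-3)(1.730×10^-6) / 3.467×10^-9 = 0.324

Ω = 0.324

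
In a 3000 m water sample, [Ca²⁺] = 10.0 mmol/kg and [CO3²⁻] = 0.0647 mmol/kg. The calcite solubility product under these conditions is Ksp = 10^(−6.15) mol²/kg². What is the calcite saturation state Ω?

Ksp = 10^(−6.15) = 7.079×10^-7
Ω = [Ca²⁺][CO3²⁻]/Ksp = (10.0×10^-3)(0.0647×10^-3) / 7.079×10^-7 = 0.914

Ω = 0.914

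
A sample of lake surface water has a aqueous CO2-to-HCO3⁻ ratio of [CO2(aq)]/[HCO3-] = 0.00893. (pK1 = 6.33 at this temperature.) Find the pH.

pH = 8.38

From K1 = [H⁺][HCO3-]/[CO2(aq)]:  pH = pK1 − log₁₀([CO2(aq)]/[HCO3-])
log₁₀(0.00893) = -2.049
pH = 6.33 − (-2.049) = 8.38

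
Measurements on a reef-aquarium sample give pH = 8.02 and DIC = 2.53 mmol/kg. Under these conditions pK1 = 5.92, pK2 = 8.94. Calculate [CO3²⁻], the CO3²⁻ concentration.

α₂ = 1 / (1 + [H⁺]/K2 + [H⁺]²/(K1K2)) = 1 / (1 + 10^+0.92 + 10^-1.18)
   = 1 / (1 + 8.3176 + 0.066069) = 1/9.3837 = 0.1066
[CO3²⁻] = α₂ × DIC = 0.1066 × 2.53 = 0.270 mmol/kg

[CO3²⁻] = 0.270 mmol/kg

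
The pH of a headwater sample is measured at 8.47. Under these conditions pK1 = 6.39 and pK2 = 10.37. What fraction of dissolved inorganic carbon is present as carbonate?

α₂ = 1 / (1 + [H⁺]/K2 + [H⁺]²/(K1K2)) = 1 / (1 + 10^+1.90 + 10^-0.18)
   = 1 / (1 + 79.433 + 0.66069) = 1/81.094 = 0.01233

α₂ = 0.0123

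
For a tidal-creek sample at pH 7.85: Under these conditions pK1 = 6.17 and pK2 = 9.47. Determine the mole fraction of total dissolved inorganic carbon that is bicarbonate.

α₁ = 0.957

α₁ = 1 / (1 + [H⁺]/K1 + K2/[H⁺]) = 1 / (1 + 10^-1.68 + 10^-1.62)
   = 1 / (1 + 0.020893 + 0.023988) = 1/1.0449 = 0.9570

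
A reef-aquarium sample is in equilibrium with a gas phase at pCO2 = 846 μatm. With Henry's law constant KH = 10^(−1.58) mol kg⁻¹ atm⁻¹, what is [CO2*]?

[CO2*] = 22.3 μmol/kg

KH = 10^(−1.58) = 2.630×10^-2 mol kg⁻¹ atm⁻¹
[CO2*] = KH · pCO2 = 2.630×10^-2 × 846×10^-6 atm = 2.23×10^-5 mol/kg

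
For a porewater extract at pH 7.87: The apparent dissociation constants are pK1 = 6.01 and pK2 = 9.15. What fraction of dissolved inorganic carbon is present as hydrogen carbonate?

α₁ = 1 / (1 + [H⁺]/K1 + K2/[H⁺]) = 1 / (1 + 10^-1.86 + 10^-1.28)
   = 1 / (1 + 0.013804 + 0.052481) = 1/1.0663 = 0.9378

α₁ = 0.938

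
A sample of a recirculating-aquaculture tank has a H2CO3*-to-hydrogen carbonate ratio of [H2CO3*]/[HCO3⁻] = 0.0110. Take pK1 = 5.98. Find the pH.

From K1 = [H⁺][HCO3⁻]/[H2CO3*]:  pH = pK1 − log₁₀([H2CO3*]/[HCO3⁻])
log₁₀(0.0110) = -1.959
pH = 5.98 − (-1.959) = 7.94

pH = 7.94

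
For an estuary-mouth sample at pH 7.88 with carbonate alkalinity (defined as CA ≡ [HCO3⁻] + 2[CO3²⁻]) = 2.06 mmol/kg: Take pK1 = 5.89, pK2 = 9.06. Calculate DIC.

DIC = 1.96 mmol/kg

CA = [HCO3⁻] + 2[CO3²⁻] = (α₁ + 2α₂)·DIC
At pH 7.88: [H⁺]/K1 = 10^-1.99 = 0.010233, K2/[H⁺] = 10^-1.18 = 0.066069
α₁ = 1/(1 + 0.010233 + 0.066069) = 1/1.0763 = 0.9291; α₂ = α₁·K2/[H⁺] = 0.06139
α₁ + 2α₂ = 1.0519
DIC = CA / (α₁ + 2α₂) = 2.06 / 1.0519 = 1.96 mmol/kg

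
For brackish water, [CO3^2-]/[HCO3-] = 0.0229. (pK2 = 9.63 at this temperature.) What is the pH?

pH = 7.99

From K2 = [H⁺][CO3^2-]/[HCO3-]:  pH = pK2 + log₁₀([CO3^2-]/[HCO3-])
log₁₀(0.0229) = -1.640
pH = 9.63 + (-1.640) = 7.99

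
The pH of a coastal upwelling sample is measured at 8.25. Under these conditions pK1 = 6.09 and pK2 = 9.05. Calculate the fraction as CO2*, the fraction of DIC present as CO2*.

α₀ = 1 / (1 + K1/[H⁺] + K1K2/[H⁺]²) = 1 / (1 + 10^+2.16 + 10^+1.36)
   = 1 / (1 + 144.54 + 22.909) = 1/168.45 = 0.005936

α₀ = 0.00594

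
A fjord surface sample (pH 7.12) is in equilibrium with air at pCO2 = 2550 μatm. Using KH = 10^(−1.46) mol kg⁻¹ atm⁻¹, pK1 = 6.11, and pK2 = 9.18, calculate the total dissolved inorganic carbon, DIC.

DIC = 1.00 mmol/kg

[CO2*] = KH · pCO2 = 10^(−1.46) × 2550×10^-6 = 8.842×10^-5 mol/kg
α₀ = 1/(1 + K1/[H⁺] + K1K2/[H⁺]²) = 1/(1 + 10^+1.01 + 10^-1.05) = 0.08832
DIC = [CO2*]/α₀ = 8.842×10^-5 / 0.08832 = 1.00 mmol/kg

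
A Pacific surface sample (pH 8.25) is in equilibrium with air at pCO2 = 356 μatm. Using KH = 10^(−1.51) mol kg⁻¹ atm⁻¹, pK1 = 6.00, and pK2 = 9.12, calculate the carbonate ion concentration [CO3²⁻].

[CO3²⁻] = 0.264 mmol/kg

[CO2*] = KH · pCO2 = 10^(−1.51) × 356×10^-6 = 1.100×10^-5 mol/kg
α₀ = 1/(1 + K1/[H⁺] + K1K2/[H⁺]²) = 1/(1 + 10^+2.25 + 10^+1.38) = 0.004931
DIC = [CO2*]/α₀ = 1.100×10^-5 / 0.004931 = 2.231 mmol/kg
[CO3²⁻] = α₂·DIC; α₂ = 0.1183, so [CO3²⁻] = 0.1183 × 2.231 = 0.264 mmol/kg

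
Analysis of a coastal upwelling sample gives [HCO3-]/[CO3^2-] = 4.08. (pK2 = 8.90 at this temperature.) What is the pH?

pH = 8.29

From K2 = [H⁺][CO3^2-]/[HCO3-]:  pH = pK2 − log₁₀([HCO3-]/[CO3^2-])
log₁₀(4.08) = +0.611
pH = 8.90 − (+0.611) = 8.29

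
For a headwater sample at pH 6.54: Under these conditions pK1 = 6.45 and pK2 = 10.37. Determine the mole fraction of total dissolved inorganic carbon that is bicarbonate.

α₁ = 1 / (1 + [H⁺]/K1 + K2/[H⁺]) = 1 / (1 + 10^-0.09 + 10^-3.83)
   = 1 / (1 + 0.81283 + 0.00014791) = 1/1.8130 = 0.5516

α₁ = 0.552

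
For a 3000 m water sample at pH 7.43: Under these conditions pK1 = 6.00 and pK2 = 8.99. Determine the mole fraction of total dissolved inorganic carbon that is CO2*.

α₀ = 1 / (1 + K1/[H⁺] + K1K2/[H⁺]²) = 1 / (1 + 10^+1.43 + 10^-0.13)
   = 1 / (1 + 26.915 + 0.74131) = 1/28.657 = 0.03490

α₀ = 0.0349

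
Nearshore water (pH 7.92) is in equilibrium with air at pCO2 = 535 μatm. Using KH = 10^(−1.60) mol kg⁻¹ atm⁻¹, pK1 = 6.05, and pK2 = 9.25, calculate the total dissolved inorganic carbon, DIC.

DIC = 1.06 mmol/kg

[CO2*] = KH · pCO2 = 10^(−1.60) × 535×10^-6 = 1.344×10^-5 mol/kg
α₀ = 1/(1 + K1/[H⁺] + K1K2/[H⁺]²) = 1/(1 + 10^+1.87 + 10^+0.54) = 0.01272
DIC = [CO2*]/α₀ = 1.344×10^-5 / 0.01272 = 1.06 mmol/kg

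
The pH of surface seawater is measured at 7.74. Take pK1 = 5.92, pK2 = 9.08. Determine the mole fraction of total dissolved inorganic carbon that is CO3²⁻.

α₂ = 1 / (1 + [H⁺]/K2 + [H⁺]²/(K1K2)) = 1 / (1 + 10^+1.34 + 10^-0.48)
   = 1 / (1 + 21.878 + 0.33113) = 1/23.209 = 0.04309

α₂ = 0.0431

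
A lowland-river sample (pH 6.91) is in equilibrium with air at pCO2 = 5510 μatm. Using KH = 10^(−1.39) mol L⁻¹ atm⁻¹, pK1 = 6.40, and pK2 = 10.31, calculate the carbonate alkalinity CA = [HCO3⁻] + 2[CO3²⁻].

[CO2*] = KH · pCO2 = 10^(−1.39) × 5510×10^-6 = 2.245×10^-4 mol/L
α₀ = 1/(1 + K1/[H⁺] + K1K2/[H⁺]²) = 1/(1 + 10^+0.51 + 10^-2.89) = 0.2360
DIC = [CO2*]/α₀ = 2.245×10^-4 / 0.2360 = 0.9511 mmol/L
CA = (α₁ + 2α₂)·DIC = (0.7637 + 2×0.0003040) × 0.9511 = 0.727 mmol/L

CA = 0.727 mmol/L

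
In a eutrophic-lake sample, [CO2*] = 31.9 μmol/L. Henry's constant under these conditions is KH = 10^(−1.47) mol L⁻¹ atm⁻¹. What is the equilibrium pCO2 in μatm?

pCO2 = 941 μatm

KH = 10^(−1.47) = 3.388×10^-2 mol L⁻¹ atm⁻¹
pCO2 = [CO2*]/KH = 31.9×10^-6 / 3.388×10^-2 = 9.41×10^-4 atm = 941 μatm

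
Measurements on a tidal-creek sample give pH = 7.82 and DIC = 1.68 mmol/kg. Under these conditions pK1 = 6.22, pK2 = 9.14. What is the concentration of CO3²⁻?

[CO3²⁻] = 0.0749 mmol/kg

α₂ = 1 / (1 + [H⁺]/K2 + [H⁺]²/(K1K2)) = 1 / (1 + 10^+1.32 + 10^-0.28)
   = 1 / (1 + 20.893 + 0.52481) = 1/22.418 = 0.04461
[CO3²⁻] = α₂ × DIC = 0.04461 × 1.68 = 0.0749 mmol/kg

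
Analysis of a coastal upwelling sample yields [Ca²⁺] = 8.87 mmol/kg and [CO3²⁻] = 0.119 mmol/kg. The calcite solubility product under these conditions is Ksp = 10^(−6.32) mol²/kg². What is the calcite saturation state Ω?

Ω = 2.21

Ksp = 10^(−6.32) = 4.786×10^-7
Ω = [Ca²⁺][CO3²⁻]/Ksp = (8.87×10^-3)(0.119×10^-3) / 4.786×10^-7 = 2.21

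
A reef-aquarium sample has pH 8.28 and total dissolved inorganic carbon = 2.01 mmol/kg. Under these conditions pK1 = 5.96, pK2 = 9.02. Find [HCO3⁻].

[HCO3⁻] = 1.69 mmol/kg

α₁ = 1 / (1 + [H⁺]/K1 + K2/[H⁺]) = 1 / (1 + 10^-2.32 + 10^-0.74)
   = 1 / (1 + 0.0047863 + 0.18197) = 1/1.1868 = 0.8426
[HCO3⁻] = α₁ × DIC = 0.8426 × 2.01 = 1.69 mmol/kg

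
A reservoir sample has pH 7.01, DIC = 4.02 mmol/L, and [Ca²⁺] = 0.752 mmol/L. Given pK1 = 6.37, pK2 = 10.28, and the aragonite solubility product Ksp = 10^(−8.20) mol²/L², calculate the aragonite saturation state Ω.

α₂ = 1 / (1 + [H⁺]/K2 + [H⁺]²/(K1K2)) = 1 / (1 + 10^+3.27 + 10^+2.63)
   = 1 / (1 + 1862.1 + 426.58) = 1/2289.7 = 0.0004367
[CO3²⁻] = α₂ × DIC = 0.0004367 × 4.02 = 0.001756 mmol/L = 1.756 μmol/L
Ksp = 10^(−8.20) = 6.310×10^-9
Ω = [Ca²⁺][CO3²⁻]/Ksp = (0.752×10^-3)(1.756×10^-6) / 6.310×10^-9 = 0.209

Ω = 0.209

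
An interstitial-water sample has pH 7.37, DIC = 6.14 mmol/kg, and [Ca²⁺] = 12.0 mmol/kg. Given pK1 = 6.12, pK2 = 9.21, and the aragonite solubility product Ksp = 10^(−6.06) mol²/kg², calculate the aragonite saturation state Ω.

Ω = 1.14

α₂ = 1 / (1 + [H⁺]/K2 + [H⁺]²/(K1K2)) = 1 / (1 + 10^+1.84 + 10^+0.59)
   = 1 / (1 + 69.183 + 3.8905) = 1/74.074 = 0.01350
[CO3²⁻] = α₂ × DIC = 0.01350 × 6.14 = 0.08289 mmol/kg
Ksp = 10^(−6.06) = 8.710×10^-7
Ω = [Ca²⁺][CO3²⁻]/Ksp = (12.0×10^-3)(8.289×10^-5) / 8.710×10^-7 = 1.14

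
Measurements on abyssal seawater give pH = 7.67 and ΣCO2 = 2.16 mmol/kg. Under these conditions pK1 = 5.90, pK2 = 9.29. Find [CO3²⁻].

[CO3²⁻] = 0.0498 mmol/kg

α₂ = 1 / (1 + [H⁺]/K2 + [H⁺]²/(K1K2)) = 1 / (1 + 10^+1.62 + 10^-0.15)
   = 1 / (1 + 41.687 + 0.70795) = 1/43.395 = 0.02304
[CO3²⁻] = α₂ × DIC = 0.02304 × 2.16 = 0.0498 mmol/kg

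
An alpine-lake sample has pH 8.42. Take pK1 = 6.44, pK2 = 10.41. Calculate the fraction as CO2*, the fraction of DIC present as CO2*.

α₀ = 0.0103

α₀ = 1 / (1 + K1/[H⁺] + K1K2/[H⁺]²) = 1 / (1 + 10^+1.98 + 10^-0.01)
   = 1 / (1 + 95.499 + 0.97724) = 1/97.476 = 0.01026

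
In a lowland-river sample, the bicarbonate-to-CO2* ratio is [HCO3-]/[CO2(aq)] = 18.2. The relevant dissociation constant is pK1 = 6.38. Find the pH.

From K1 = [H⁺][HCO3-]/[CO2(aq)]:  pH = pK1 + log₁₀([HCO3-]/[CO2(aq)])
log₁₀(18.2) = +1.260
pH = 6.38 + (+1.260) = 7.64

pH = 7.64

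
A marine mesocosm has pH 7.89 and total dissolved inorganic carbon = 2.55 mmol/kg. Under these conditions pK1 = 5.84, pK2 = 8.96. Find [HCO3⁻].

[HCO3⁻] = 2.33 mmol/kg

α₁ = 1 / (1 + [H⁺]/K1 + K2/[H⁺]) = 1 / (1 + 10^-2.05 + 10^-1.07)
   = 1 / (1 + 0.0089125 + 0.085114) = 1/1.0940 = 0.9141
[HCO3⁻] = α₁ × DIC = 0.9141 × 2.55 = 2.33 mmol/kg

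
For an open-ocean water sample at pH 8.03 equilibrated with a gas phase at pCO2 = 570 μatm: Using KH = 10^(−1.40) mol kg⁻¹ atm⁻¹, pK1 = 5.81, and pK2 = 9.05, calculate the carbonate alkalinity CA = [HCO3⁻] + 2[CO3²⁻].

[CO2*] = KH · pCO2 = 10^(−1.40) × 570×10^-6 = 2.269×10^-5 mol/kg
α₀ = 1/(1 + K1/[H⁺] + K1K2/[H⁺]²) = 1/(1 + 10^+2.22 + 10^+1.20) = 0.005470
DIC = [CO2*]/α₀ = 2.269×10^-5 / 0.005470 = 4.148 mmol/kg
CA = (α₁ + 2α₂)·DIC = (0.9078 + 2×0.08670) × 4.148 = 4.49 mmol/kg

CA = 4.49 mmol/kg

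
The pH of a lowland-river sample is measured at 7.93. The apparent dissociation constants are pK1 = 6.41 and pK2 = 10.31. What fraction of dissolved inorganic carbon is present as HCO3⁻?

α₁ = 1 / (1 + [H⁺]/K1 + K2/[H⁺]) = 1 / (1 + 10^-1.52 + 10^-2.38)
   = 1 / (1 + 0.030200 + 0.0041687) = 1/1.0344 = 0.9668

α₁ = 0.967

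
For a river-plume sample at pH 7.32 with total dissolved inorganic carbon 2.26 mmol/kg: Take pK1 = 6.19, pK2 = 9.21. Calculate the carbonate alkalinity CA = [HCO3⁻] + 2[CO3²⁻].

CA = 2.13 mmol/kg

CA = [HCO3⁻] + 2[CO3²⁻] = (α₁ + 2α₂)·DIC
At pH 7.32: [H⁺]/K1 = 10^-1.13 = 0.074131, K2/[H⁺] = 10^-1.89 = 0.012882
α₁ = 1/(1 + 0.074131 + 0.012882) = 1/1.0870 = 0.9200; α₂ = α₁·K2/[H⁺] = 0.01185
α₁ + 2α₂ = 0.9437
CA = 0.9437 × 2.26 = 2.13 mmol/kg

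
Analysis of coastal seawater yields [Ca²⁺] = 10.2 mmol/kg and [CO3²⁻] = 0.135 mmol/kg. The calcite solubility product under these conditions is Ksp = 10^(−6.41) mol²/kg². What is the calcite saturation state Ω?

Ksp = 10^(−6.41) = 3.890×10^-7
Ω = [Ca²⁺][CO3²⁻]/Ksp = (10.2×10^-3)(0.135×10^-3) / 3.890×10^-7 = 3.54

Ω = 3.54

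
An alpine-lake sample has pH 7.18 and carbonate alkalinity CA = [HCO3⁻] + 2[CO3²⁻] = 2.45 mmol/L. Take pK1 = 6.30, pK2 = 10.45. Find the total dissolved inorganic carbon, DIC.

DIC = 2.77 mmol/L

CA = [HCO3⁻] + 2[CO3²⁻] = (α₁ + 2α₂)·DIC
At pH 7.18: [H⁺]/K1 = 10^-0.88 = 0.13183, K2/[H⁺] = 10^-3.27 = 0.00053703
α₁ = 1/(1 + 0.13183 + 0.00053703) = 1/1.1324 = 0.8831; α₂ = α₁·K2/[H⁺] = 0.0004743
α₁ + 2α₂ = 0.8841
DIC = CA / (α₁ + 2α₂) = 2.45 / 0.8841 = 2.77 mmol/L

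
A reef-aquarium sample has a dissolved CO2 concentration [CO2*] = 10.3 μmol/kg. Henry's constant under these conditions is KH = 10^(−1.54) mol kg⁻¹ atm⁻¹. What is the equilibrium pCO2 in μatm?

pCO2 = 357 μatm

KH = 10^(−1.54) = 2.884×10^-2 mol kg⁻¹ atm⁻¹
pCO2 = [CO2*]/KH = 10.3×10^-6 / 2.884×10^-2 = 3.57×10^-4 atm = 357 μatm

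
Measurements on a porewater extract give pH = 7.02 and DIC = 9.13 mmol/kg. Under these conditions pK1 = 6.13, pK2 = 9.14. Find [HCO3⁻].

[HCO3⁻] = 8.03 mmol/kg

α₁ = 1 / (1 + [H⁺]/K1 + K2/[H⁺]) = 1 / (1 + 10^-0.89 + 10^-2.12)
   = 1 / (1 + 0.12882 + 0.0075858) = 1/1.1364 = 0.8800
[HCO3⁻] = α₁ × DIC = 0.8800 × 9.13 = 8.03 mmol/kg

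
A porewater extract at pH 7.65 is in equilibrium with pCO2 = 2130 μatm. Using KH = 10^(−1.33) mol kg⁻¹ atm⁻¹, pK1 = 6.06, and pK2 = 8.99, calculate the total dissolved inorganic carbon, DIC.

DIC = 4.15 mmol/kg

[CO2*] = KH · pCO2 = 10^(−1.33) × 2130×10^-6 = 9.963×10^-5 mol/kg
α₀ = 1/(1 + K1/[H⁺] + K1K2/[H⁺]²) = 1/(1 + 10^+1.59 + 10^+0.25) = 0.02399
DIC = [CO2*]/α₀ = 9.963×10^-5 / 0.02399 = 4.15 mmol/kg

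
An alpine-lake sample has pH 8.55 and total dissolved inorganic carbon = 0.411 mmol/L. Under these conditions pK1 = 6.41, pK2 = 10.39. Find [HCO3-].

[HCO3⁻] = 0.402 mmol/L

α₁ = 1 / (1 + [H⁺]/K1 + K2/[H⁺]) = 1 / (1 + 10^-2.14 + 10^-1.84)
   = 1 / (1 + 0.0072444 + 0.014454) = 1/1.0217 = 0.9788
[HCO3⁻] = α₁ × DIC = 0.9788 × 0.411 = 0.402 mmol/L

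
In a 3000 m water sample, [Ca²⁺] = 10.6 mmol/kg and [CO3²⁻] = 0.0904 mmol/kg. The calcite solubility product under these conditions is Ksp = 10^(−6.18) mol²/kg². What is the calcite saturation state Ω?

Ω = 1.45

Ksp = 10^(−6.18) = 6.607×10^-7
Ω = [Ca²⁺][CO3²⁻]/Ksp = (10.6×10^-3)(0.0904×10^-3) / 6.607×10^-7 = 1.45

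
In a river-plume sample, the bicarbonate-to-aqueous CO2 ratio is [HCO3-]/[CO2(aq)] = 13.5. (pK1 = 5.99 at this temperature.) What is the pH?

From K1 = [H⁺][HCO3-]/[CO2(aq)]:  pH = pK1 + log₁₀([HCO3-]/[CO2(aq)])
log₁₀(13.5) = +1.130
pH = 5.99 + (+1.130) = 7.12

pH = 7.12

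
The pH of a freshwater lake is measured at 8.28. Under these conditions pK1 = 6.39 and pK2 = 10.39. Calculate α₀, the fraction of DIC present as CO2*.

α₀ = 0.0126

α₀ = 1 / (1 + K1/[H⁺] + K1K2/[H⁺]²) = 1 / (1 + 10^+1.89 + 10^-0.22)
   = 1 / (1 + 77.625 + 0.60256) = 1/79.227 = 0.01262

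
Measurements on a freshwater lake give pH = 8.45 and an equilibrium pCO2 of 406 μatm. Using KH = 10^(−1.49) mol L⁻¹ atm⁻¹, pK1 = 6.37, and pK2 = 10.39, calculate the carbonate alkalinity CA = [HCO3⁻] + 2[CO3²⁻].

CA = 1.62 mmol/L

[CO2*] = KH · pCO2 = 10^(−1.49) × 406×10^-6 = 1.314×10^-5 mol/L
α₀ = 1/(1 + K1/[H⁺] + K1K2/[H⁺]²) = 1/(1 + 10^+2.08 + 10^+0.14) = 0.008156
DIC = [CO2*]/α₀ = 1.314×10^-5 / 0.008156 = 1.611 mmol/L
CA = (α₁ + 2α₂)·DIC = (0.9806 + 2×0.01126) × 1.611 = 1.62 mmol/L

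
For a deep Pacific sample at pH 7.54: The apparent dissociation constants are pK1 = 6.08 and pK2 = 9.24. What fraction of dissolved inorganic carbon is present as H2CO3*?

α₀ = 0.0329

α₀ = 1 / (1 + K1/[H⁺] + K1K2/[H⁺]²) = 1 / (1 + 10^+1.46 + 10^-0.24)
   = 1 / (1 + 28.840 + 0.57544) = 1/30.416 = 0.03288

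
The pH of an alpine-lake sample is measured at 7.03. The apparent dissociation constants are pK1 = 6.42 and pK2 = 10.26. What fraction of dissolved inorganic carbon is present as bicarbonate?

α₁ = 0.803

α₁ = 1 / (1 + [H⁺]/K1 + K2/[H⁺]) = 1 / (1 + 10^-0.61 + 10^-3.23)
   = 1 / (1 + 0.24547 + 0.00058884) = 1/1.2461 = 0.8025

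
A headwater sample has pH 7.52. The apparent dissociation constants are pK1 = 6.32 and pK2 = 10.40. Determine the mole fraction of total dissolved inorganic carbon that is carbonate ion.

α₂ = 1 / (1 + [H⁺]/K2 + [H⁺]²/(K1K2)) = 1 / (1 + 10^+2.88 + 10^+1.68)
   = 1 / (1 + 758.58 + 47.863) = 1/807.44 = 0.001238

α₂ = 0.00124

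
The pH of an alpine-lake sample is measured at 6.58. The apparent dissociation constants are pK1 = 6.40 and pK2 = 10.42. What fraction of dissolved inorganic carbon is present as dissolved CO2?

α₀ = 0.398

α₀ = 1 / (1 + K1/[H⁺] + K1K2/[H⁺]²) = 1 / (1 + 10^+0.18 + 10^-3.66)
   = 1 / (1 + 1.5136 + 0.00021878) = 1/2.5138 = 0.3978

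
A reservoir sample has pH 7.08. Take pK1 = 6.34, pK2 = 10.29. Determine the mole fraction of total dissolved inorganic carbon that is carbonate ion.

α₂ = 1 / (1 + [H⁺]/K2 + [H⁺]²/(K1K2)) = 1 / (1 + 10^+3.21 + 10^+2.47)
   = 1 / (1 + 1621.8 + 295.12) = 1/1917.9 = 0.0005214

α₂ = 0.000521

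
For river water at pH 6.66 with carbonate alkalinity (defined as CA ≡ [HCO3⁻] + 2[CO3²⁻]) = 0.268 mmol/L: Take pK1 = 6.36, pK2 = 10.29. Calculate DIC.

CA = [HCO3⁻] + 2[CO3²⁻] = (α₁ + 2α₂)·DIC
At pH 6.66: [H⁺]/K1 = 10^-0.30 = 0.50119, K2/[H⁺] = 10^-3.63 = 0.00023442
α₁ = 1/(1 + 0.50119 + 0.00023442) = 1/1.5014 = 0.6660; α₂ = α₁·K2/[H⁺] = 0.0001561
α₁ + 2α₂ = 0.6663
DIC = CA / (α₁ + 2α₂) = 0.268 / 0.6663 = 0.402 mmol/L

DIC = 0.402 mmol/L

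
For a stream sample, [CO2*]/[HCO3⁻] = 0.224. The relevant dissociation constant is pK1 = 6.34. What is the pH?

pH = 6.99

From K1 = [H⁺][HCO3⁻]/[CO2*]:  pH = pK1 − log₁₀([CO2*]/[HCO3⁻])
log₁₀(0.224) = -0.650
pH = 6.34 − (-0.650) = 6.99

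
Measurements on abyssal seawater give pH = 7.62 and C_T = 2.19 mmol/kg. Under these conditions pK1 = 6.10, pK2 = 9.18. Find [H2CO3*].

α₀ = 1 / (1 + K1/[H⁺] + K1K2/[H⁺]²) = 1 / (1 + 10^+1.52 + 10^-0.04)
   = 1 / (1 + 33.113 + 0.91201) = 1/35.025 = 0.02855
[CO2*] = α₀ × DIC = 0.02855 × 2.19 = 0.0625 mmol/kg

[CO2*] = 0.0625 mmol/kg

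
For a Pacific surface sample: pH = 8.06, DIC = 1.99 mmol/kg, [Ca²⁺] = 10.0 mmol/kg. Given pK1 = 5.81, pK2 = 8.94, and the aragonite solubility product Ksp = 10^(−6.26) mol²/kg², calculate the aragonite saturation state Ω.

α₂ = 1 / (1 + [H⁺]/K2 + [H⁺]²/(K1K2)) = 1 / (1 + 10^+0.88 + 10^-1.37)
   = 1 / (1 + 7.5858 + 0.042658) = 1/8.6284 = 0.1159
[CO3²⁻] = α₂ × DIC = 0.1159 × 1.99 = 0.2306 mmol/kg
Ksp = 10^(−6.26) = 5.495×10^-7
Ω = [Ca²⁺][CO3²⁻]/Ksp = (10.0×10^-3)(2.306×10^-4) / 5.495×10^-7 = 4.20

Ω = 4.20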